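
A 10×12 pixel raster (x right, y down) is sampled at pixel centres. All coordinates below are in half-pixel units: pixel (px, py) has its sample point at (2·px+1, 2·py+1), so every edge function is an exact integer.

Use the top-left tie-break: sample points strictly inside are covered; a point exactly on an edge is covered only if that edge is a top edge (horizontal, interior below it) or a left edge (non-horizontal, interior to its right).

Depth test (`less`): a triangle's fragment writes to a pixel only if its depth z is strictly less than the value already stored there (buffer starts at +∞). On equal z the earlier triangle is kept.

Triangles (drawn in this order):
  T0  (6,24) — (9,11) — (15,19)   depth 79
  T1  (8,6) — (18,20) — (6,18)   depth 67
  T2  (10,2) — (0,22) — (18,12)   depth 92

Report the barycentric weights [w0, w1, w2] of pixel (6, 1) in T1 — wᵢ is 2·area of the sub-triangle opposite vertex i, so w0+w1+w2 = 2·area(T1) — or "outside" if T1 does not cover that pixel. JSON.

T0:
  2·area = 102
  edge (6, 24)→(9, 11): d=(3,-13) top-left  bias=+0
  edge (9, 11)→(15, 19): d=(6,8) right/bottom  bias=-1
  edge (15, 19)→(6, 24): d=(-9,5) right/bottom  bias=-1
    (1,1)@(3, 3): e=[-102,0,204] → ·  [on edge]
    (4,5)@(9, 11): e=[0,0,102] → ·  [on edge]
    (4,6)@(9, 13): e=[6,12,84] → #
    (5,6)@(11, 13): e=[32,-4,74] → ·
    (4,7)@(9, 15): e=[12,24,66] → #
    (5,7)@(11, 15): e=[38,8,56] → #
    (6,7)@(13, 15): e=[64,-8,46] → ·
    (4,8)@(9, 17): e=[18,36,48] → #
    (6,8)@(13, 17): e=[70,4,28] → #
    (7,8)@(15, 17): e=[96,-12,18] → ·
    (4,9)@(9, 19): e=[24,48,30] → #
    (7,9)@(15, 19): e=[102,0,0] → ·  [on edge]
  covered (13 px):
    · · · · · · · · · ·
    · · · · · · · · · ·
    · · · · · · · · · ·
    · · · · · · · · · ·
    · · · · · · · · · ·
    · · · · · · · · · ·
    · · · · # · · · · ·
    · · · · # # · · · ·
    · · · · # # # · · ·
    · · · · # # # · · ·
    · · · # # # · · · ·
    · · · # · · · · · ·
T1:
  2·area = 148
  edge (8, 6)→(18, 20): d=(10,14) right/bottom  bias=-1
  edge (18, 20)→(6, 18): d=(-12,-2) top-left  bias=+0
  edge (6, 18)→(8, 6): d=(2,-12) top-left  bias=+0
    (4,4)@(9, 9): e=[16,114,18] → #
    (5,4)@(11, 9): e=[-12,118,42] → ·
    (4,5)@(9, 11): e=[36,90,22] → #
    (5,5)@(11, 11): e=[8,94,46] → #
    (6,5)@(13, 11): e=[-20,98,70] → ·
    (3,6)@(7, 13): e=[84,62,2] → #
    (6,6)@(13, 13): e=[0,74,74] → ·  [on edge]
    (3,7)@(7, 15): e=[104,38,6] → #
    (6,7)@(13, 15): e=[20,50,78] → #
    (7,7)@(15, 15): e=[-8,54,102] → ·
    (3,8)@(7, 17): e=[124,14,10] → #
    (7,8)@(15, 17): e=[12,30,106] → #
  covered (18 px):
    · · · · · · · · · ·
    · · · · · · · · · ·
    · · · · · · · · · ·
    · · · · · · · · · ·
    · · · · # · · · · ·
    · · · · # # · · · ·
    · · · # # # · · · ·
    · · · # # # # · · ·
    · · · # # # # # · ·
    · · · · · · # # # ·
    · · · · · · · · · ·
    · · · · · · · · · ·
T2:
  2·area = 260  (B↔C swapped to make it positive)
  edge (10, 2)→(18, 12): d=(8,10) right/bottom  bias=-1
  edge (18, 12)→(0, 22): d=(-18,10) right/bottom  bias=-1
  edge (0, 22)→(10, 2): d=(10,-20) top-left  bias=+0
    (4,2)@(9, 5): e=[34,216,10] → #
    (5,2)@(11, 5): e=[14,196,50] → #
    (6,2)@(13, 5): e=[-6,176,90] → ·
    (4,3)@(9, 7): e=[50,180,30] → #
    (6,3)@(13, 7): e=[10,140,110] → #
    (7,3)@(15, 7): e=[-10,120,150] → ·
    (3,4)@(7, 9): e=[86,164,10] → #
    (7,4)@(15, 9): e=[6,84,170] → #
    (8,4)@(17, 9): e=[-14,64,210] → ·
    (3,5)@(7, 11): e=[102,128,30] → #
    (8,5)@(17, 11): e=[2,28,230] → #
    (9,5)@(19, 11): e=[-18,8,270] → ·
    (4,8)@(9, 17): e=[130,0,130] → ·  [on edge]
  covered (32 px):
    · · · · · · · · · ·
    · · · · · · · · · ·
    · · · · # # · · · ·
    · · · · # # # · · ·
    · · · # # # # # · ·
    · · · # # # # # # ·
    · · # # # # # # · ·
    · · # # # # · · · ·
    · # # # · · · · · ·
    · # # · · · · · · ·
    # · · · · · · · · ·
    · · · · · · · · · ·

Result: "outside"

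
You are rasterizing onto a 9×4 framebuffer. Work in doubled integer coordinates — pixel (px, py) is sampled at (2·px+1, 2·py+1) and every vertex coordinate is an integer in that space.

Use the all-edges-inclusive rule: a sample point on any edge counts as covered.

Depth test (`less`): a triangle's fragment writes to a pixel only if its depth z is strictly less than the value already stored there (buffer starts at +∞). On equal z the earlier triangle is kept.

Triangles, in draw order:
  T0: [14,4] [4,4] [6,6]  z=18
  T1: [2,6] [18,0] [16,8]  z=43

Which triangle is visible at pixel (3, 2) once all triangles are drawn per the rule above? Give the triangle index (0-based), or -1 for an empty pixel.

T0:
  2·area = 20  (B↔C swapped to make it positive)
  edge (14, 4)→(6, 6): d=(-8,2) inclusive
  edge (6, 6)→(4, 4): d=(-2,-2) inclusive
  edge (4, 4)→(14, 4): d=(10,0) inclusive
    (0,0)@(1, 1): e=[50,0,-30] → ·  [on edge]
    (1,1)@(3, 3): e=[30,0,-10] → ·  [on edge]
    (2,2)@(5, 5): e=[10,0,10] → #  [on edge]
    (3,2)@(7, 5): e=[6,4,10] → #
    (4,2)@(9, 5): e=[2,8,10] → #
    (5,2)@(11, 5): e=[-2,12,10] → ·
    (2,3)@(5, 7): e=[-6,-4,30] → ·
    (3,3)@(7, 7): e=[-10,0,30] → ·  [on edge]
    (4,3)@(9, 7): e=[-14,4,30] → ·
  covered (3 px):
    · · · · · · · · ·
    · · · · · · · · ·
    · · # # # · · · ·
    · · · · · · · · ·
T1:
  2·area = 116
  edge (2, 6)→(18, 0): d=(16,-6) inclusive
  edge (18, 0)→(16, 8): d=(-2,8) inclusive
  edge (16, 8)→(2, 6): d=(-14,-2) inclusive
    (8,0)@(17, 1): e=[10,6,100] → #
    (5,1)@(11, 3): e=[6,50,60] → #
    (6,1)@(13, 3): e=[18,34,64] → #
    (7,1)@(15, 3): e=[30,18,68] → #
    (2,2)@(5, 5): e=[2,94,20] → #
    (3,2)@(7, 5): e=[14,78,24] → #
    (4,2)@(9, 5): e=[26,62,28] → #
    (8,2)@(17, 5): e=[74,-2,44] → ·
    (2,3)@(5, 7): e=[34,90,-8] → ·
    (3,3)@(7, 7): e=[46,74,-4] → ·
    (4,3)@(9, 7): e=[58,58,0] → #  [on edge]
    (8,3)@(17, 7): e=[106,-6,16] → ·
  covered (15 px):
    · · · · · · · · #
    · · · · · # # # #
    · · # # # # # # ·
    · · · · # # # # ·

Z-buffer (winner per pixel, '.' = empty):
  . . . . . . . . 1
  . . . . . 1 1 1 1
  . . 0 0 0 1 1 1 .
  . . . . 1 1 1 1 .

Final: 0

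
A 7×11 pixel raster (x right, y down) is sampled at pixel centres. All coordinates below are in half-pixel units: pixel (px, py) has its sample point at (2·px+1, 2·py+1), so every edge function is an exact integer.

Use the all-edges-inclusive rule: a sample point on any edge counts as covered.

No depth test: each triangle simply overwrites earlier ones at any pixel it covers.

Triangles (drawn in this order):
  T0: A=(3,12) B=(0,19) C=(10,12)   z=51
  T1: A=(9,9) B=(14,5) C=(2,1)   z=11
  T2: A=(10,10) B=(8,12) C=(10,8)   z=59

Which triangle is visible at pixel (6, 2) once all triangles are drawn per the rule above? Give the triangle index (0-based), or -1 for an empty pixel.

T0:
  2·area = 49  (B↔C swapped to make it positive)
  edge (3, 12)→(10, 12): d=(7,0) inclusive
  edge (10, 12)→(0, 19): d=(-10,7) inclusive
  edge (0, 19)→(3, 12): d=(3,-7) inclusive
    (1,6)@(3, 13): e=[7,39,3] → #
    (2,6)@(5, 13): e=[7,25,17] → #
    (3,6)@(7, 13): e=[7,11,31] → #
    (4,6)@(9, 13): e=[7,-3,45] → ·
    (1,7)@(3, 15): e=[21,19,9] → #
    (3,7)@(7, 15): e=[21,-9,37] → ·
    (0,8)@(1, 17): e=[35,13,1] → #
    (1,8)@(3, 17): e=[35,-1,15] → ·
    (2,8)@(5, 17): e=[35,-15,29] → ·
    (0,9)@(1, 19): e=[49,-7,7] → ·
  covered (6 px):
    · · · · · · ·
    · · · · · · ·
    · · · · · · ·
    · · · · · · ·
    · · · · · · ·
    · · · · · · ·
    · # # # · · ·
    · # # · · · ·
    # · · · · · ·
    · · · · · · ·
    · · · · · · ·
T1:
  2·area = 68  (B↔C swapped to make it positive)
  edge (9, 9)→(2, 1): d=(-7,-8) inclusive
  edge (2, 1)→(14, 5): d=(12,4) inclusive
  edge (14, 5)→(9, 9): d=(-5,4) inclusive
    (2,1)@(5, 3): e=[10,12,46] → #
    (3,1)@(7, 3): e=[26,4,38] → #
    (4,1)@(9, 3): e=[42,-4,30] → ·
    (2,2)@(5, 5): e=[-4,36,36] → ·
    (3,2)@(7, 5): e=[12,28,28] → #
    (4,2)@(9, 5): e=[28,20,20] → #
    (5,2)@(11, 5): e=[44,12,12] → #
    (6,2)@(13, 5): e=[60,4,4] → #
    (3,3)@(7, 7): e=[-2,52,18] → ·
    (4,3)@(9, 7): e=[14,44,10] → #
    (6,3)@(13, 7): e=[46,28,-6] → ·
    (4,4)@(9, 9): e=[0,68,0] → #  [on edge]
  covered (9 px):
    · · · · · · ·
    · · # # · · ·
    · · · # # # #
    · · · · # # ·
    · · · · # · ·
    · · · · · · ·
    · · · · · · ·
    · · · · · · ·
    · · · · · · ·
    · · · · · · ·
    · · · · · · ·
T2:
  2·area = 4
  edge (10, 10)→(8, 12): d=(-2,2) inclusive
  edge (8, 12)→(10, 8): d=(2,-4) inclusive
  edge (10, 8)→(10, 10): d=(0,2) inclusive
    (6,3)@(13, 7): e=[0,10,-6] → ·  [on edge]
    (5,4)@(11, 9): e=[0,6,-2] → ·  [on edge]
    (4,5)@(9, 11): e=[0,2,2] → #  [on edge]
    (5,5)@(11, 11): e=[-4,10,-2] → ·
    (3,6)@(7, 13): e=[0,-2,6] → ·  [on edge]
    (4,6)@(9, 13): e=[-4,6,2] → ·
    (2,7)@(5, 15): e=[0,-6,10] → ·  [on edge]
    (1,8)@(3, 17): e=[0,-10,14] → ·  [on edge]
    (0,9)@(1, 19): e=[0,-14,18] → ·  [on edge]
  covered (1 px):
    · · · · · · ·
    · · · · · · ·
    · · · · · · ·
    · · · · · · ·
    · · · · · · ·
    · · · · # · ·
    · · · · · · ·
    · · · · · · ·
    · · · · · · ·
    · · · · · · ·
    · · · · · · ·

Z-buffer (winner per pixel, '.' = empty):
  . . . . . . .
  . . 1 1 . . .
  . . . 1 1 1 1
  . . . . 1 1 .
  . . . . 1 . .
  . . . . 2 . .
  . 0 0 0 . . .
  . 0 0 . . . .
  0 . . . . . .
  . . . . . . .
  . . . . . . .

Final: 1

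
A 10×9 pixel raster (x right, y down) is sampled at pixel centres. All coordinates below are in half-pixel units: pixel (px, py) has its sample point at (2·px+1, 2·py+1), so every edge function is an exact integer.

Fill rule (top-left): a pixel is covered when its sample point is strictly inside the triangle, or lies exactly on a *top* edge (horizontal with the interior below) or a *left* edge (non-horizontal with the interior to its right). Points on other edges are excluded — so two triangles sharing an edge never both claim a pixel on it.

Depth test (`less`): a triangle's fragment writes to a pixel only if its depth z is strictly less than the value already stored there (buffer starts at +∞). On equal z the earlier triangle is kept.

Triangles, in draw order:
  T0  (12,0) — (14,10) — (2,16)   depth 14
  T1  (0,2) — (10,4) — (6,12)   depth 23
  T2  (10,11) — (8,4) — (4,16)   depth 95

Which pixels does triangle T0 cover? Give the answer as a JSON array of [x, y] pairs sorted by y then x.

T0:
  2·area = 132
  edge (12, 0)→(14, 10): d=(2,10) right/bottom  bias=-1
  edge (14, 10)→(2, 16): d=(-12,6) right/bottom  bias=-1
  edge (2, 16)→(12, 0): d=(10,-16) top-left  bias=+0
    (5,1)@(11, 3): e=[16,102,14] → X
    (6,1)@(13, 3): e=[-4,90,46] → .
    (4,2)@(9, 5): e=[40,90,2] → X
    (6,2)@(13, 5): e=[0,66,66] → .  [on edge]
    (4,3)@(9, 7): e=[44,66,22] → X
    (6,3)@(13, 7): e=[4,42,86] → X
    (7,3)@(15, 7): e=[-16,30,118] → .
    (3,4)@(7, 9): e=[68,54,10] → X
    (7,4)@(15, 9): e=[-12,6,138] → .
    (3,5)@(7, 11): e=[72,30,30] → X
    (6,5)@(13, 11): e=[12,-6,126] → .
    (2,6)@(5, 13): e=[96,18,18] → X
    (7,7)@(15, 15): e=[0,-66,198] → .  [on edge]
  covered (16 px):
    . . . . . . . . . .
    . . . . . X . . . .
    . . . . X X . . . .
    . . . . X X X . . .
    . . . X X X X . . .
    . . . X X X . . . .
    . . X X . . . . . .
    . X . . . . . . . .
    . . . . . . . . . .
T1:
  2·area = 88
  edge (0, 2)→(10, 4): d=(10,2) right/bottom  bias=-1
  edge (10, 4)→(6, 12): d=(-4,8) right/bottom  bias=-1
  edge (6, 12)→(0, 2): d=(-6,-10) top-left  bias=+0
    (0,1)@(1, 3): e=[8,76,4] → X
    (1,1)@(3, 3): e=[4,60,24] → X
    (2,1)@(5, 3): e=[0,44,44] → .  [on edge]
    (0,2)@(1, 5): e=[28,68,-8] → .
    (1,2)@(3, 5): e=[24,52,12] → X
    (2,2)@(5, 5): e=[20,36,32] → X
    (3,2)@(7, 5): e=[16,20,52] → X
    (4,2)@(9, 5): e=[12,4,72] → X
    (5,2)@(11, 5): e=[8,-12,92] → .
    (7,2)@(15, 5): e=[0,-44,132] → .  [on edge]
    (1,3)@(3, 7): e=[44,44,0] → X  [on edge]
    (4,3)@(9, 7): e=[32,-4,60] → .
    (4,8)@(9, 17): e=[132,-44,0] → .  [on edge]
  covered (11 px):
    . . . . . . . . . .
    X X . . . . . . . .
    . X X X X . . . . .
    . X X X . . . . . .
    . . X X . . . . . .
    . . . . . . . . . .
    . . . . . . . . . .
    . . . . . . . . . .
    . . . . . . . . . .
T2:
  2·area = 52  (B↔C swapped to make it positive)
  edge (10, 11)→(4, 16): d=(-6,5) right/bottom  bias=-1
  edge (4, 16)→(8, 4): d=(4,-12) top-left  bias=+0
  edge (8, 4)→(10, 11): d=(2,7) right/bottom  bias=-1
    (4,0)@(9, 1): e=[65,0,-13] → .  [on edge]
    (3,3)@(7, 7): e=[39,0,13] → X  [on edge]
    (4,3)@(9, 7): e=[29,24,-1] → .
    (3,4)@(7, 9): e=[27,8,17] → X
    (4,4)@(9, 9): e=[17,32,3] → X
    (5,4)@(11, 9): e=[7,56,-11] → .
    (3,5)@(7, 11): e=[15,16,21] → X
    (5,5)@(11, 11): e=[-5,64,-7] → .
    (2,6)@(5, 13): e=[13,0,39] → X  [on edge]
    (4,6)@(9, 13): e=[-7,48,11] → .
    (2,7)@(5, 15): e=[1,8,43] → X
    (3,7)@(7, 15): e=[-9,32,29] → .
  covered (8 px):
    . . . . . . . . . .
    . . . . . . . . . .
    . . . . . . . . . .
    . . . X . . . . . .
    . . . X X . . . . .
    . . . X X . . . . .
    . . X X . . . . . .
    . . X . . . . . . .
    . . . . . . . . . .

Answer: [[5,1],[4,2],[5,2],[4,3],[5,3],[6,3],[3,4],[4,4],[5,4],[6,4],[3,5],[4,5],[5,5],[2,6],[3,6],[1,7]]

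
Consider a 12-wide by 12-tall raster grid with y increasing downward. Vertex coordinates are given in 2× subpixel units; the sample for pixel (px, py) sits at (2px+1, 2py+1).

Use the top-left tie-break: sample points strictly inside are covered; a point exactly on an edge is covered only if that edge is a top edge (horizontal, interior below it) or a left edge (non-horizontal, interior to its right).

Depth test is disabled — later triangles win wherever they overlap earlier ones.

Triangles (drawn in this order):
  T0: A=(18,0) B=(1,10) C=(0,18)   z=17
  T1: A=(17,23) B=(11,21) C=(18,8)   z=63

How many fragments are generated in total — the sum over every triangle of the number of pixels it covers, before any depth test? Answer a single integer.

T0:
  2·area = 126  (B↔C swapped to make it positive)
  edge (18, 0)→(0, 18): d=(-18,18) right/bottom  bias=-1
  edge (0, 18)→(1, 10): d=(1,-8) top-left  bias=+0
  edge (1, 10)→(18, 0): d=(17,-10) top-left  bias=+0
    (8,0)@(17, 1): e=[0,119,7] → ·  [on edge]
    (6,1)@(13, 3): e=[36,89,1] → #
    (7,1)@(15, 3): e=[0,105,21] → ·  [on edge]
    (5,2)@(11, 5): e=[36,75,15] → #
    (6,2)@(13, 5): e=[0,91,35] → ·  [on edge]
    (3,3)@(7, 7): e=[72,45,9] → #
    (4,3)@(9, 7): e=[36,61,29] → #
    (5,3)@(11, 7): e=[0,77,49] → ·  [on edge]
    (1,4)@(3, 9): e=[108,15,3] → #
    (2,4)@(5, 9): e=[72,31,23] → #
    (4,4)@(9, 9): e=[0,63,63] → ·  [on edge]
    (0,5)@(1, 11): e=[108,1,17] → #
    (3,5)@(7, 11): e=[0,49,77] → ·  [on edge]
    (2,6)@(5, 13): e=[0,35,91] → ·  [on edge]
    (1,7)@(3, 15): e=[0,21,105] → ·  [on edge]
    (0,8)@(1, 17): e=[0,7,119] → ·  [on edge]
  covered (13 px):
    · · · · · · · · · · · ·
    · · · · · · # · · · · ·
    · · · · · # · · · · · ·
    · · · # # · · · · · · ·
    · # # # · · · · · · · ·
    # # # · · · · · · · · ·
    # # · · · · · · · · · ·
    # · · · · · · · · · · ·
    · · · · · · · · · · · ·
    · · · · · · · · · · · ·
    · · · · · · · · · · · ·
    · · · · · · · · · · · ·
T1:
  2·area = 92
  edge (17, 23)→(11, 21): d=(-6,-2) top-left  bias=+0
  edge (11, 21)→(18, 8): d=(7,-13) top-left  bias=+0
  edge (18, 8)→(17, 23): d=(-1,15) right/bottom  bias=-1
    (8,5)@(17, 11): e=[72,8,12] → #
    (9,5)@(19, 11): e=[76,34,-18] → ·
    (8,6)@(17, 13): e=[60,22,10] → #
    (9,6)@(19, 13): e=[64,48,-20] → ·
    (7,7)@(15, 15): e=[44,10,38] → #
    (9,7)@(19, 15): e=[52,62,-22] → ·
    (7,8)@(15, 17): e=[32,24,36] → #
    (9,8)@(19, 17): e=[40,76,-24] → ·
    (2,9)@(5, 19): e=[0,-92,184] → ·  [on edge]
    (6,9)@(13, 19): e=[16,12,64] → #
    (9,9)@(19, 19): e=[28,90,-26] → ·
    (5,10)@(11, 21): e=[0,0,92] → #  [on edge]
    (8,11)@(17, 23): e=[0,92,0] → ·  [on edge]
  covered (13 px):
    · · · · · · · · · · · ·
    · · · · · · · · · · · ·
    · · · · · · · · · · · ·
    · · · · · · · · · · · ·
    · · · · · · · · · · · ·
    · · · · · · · · # · · ·
    · · · · · · · · # · · ·
    · · · · · · · # # · · ·
    · · · · · · · # # · · ·
    · · · · · · # # # · · ·
    · · · · · # # # # · · ·
    · · · · · · · · · · · ·

Result: 26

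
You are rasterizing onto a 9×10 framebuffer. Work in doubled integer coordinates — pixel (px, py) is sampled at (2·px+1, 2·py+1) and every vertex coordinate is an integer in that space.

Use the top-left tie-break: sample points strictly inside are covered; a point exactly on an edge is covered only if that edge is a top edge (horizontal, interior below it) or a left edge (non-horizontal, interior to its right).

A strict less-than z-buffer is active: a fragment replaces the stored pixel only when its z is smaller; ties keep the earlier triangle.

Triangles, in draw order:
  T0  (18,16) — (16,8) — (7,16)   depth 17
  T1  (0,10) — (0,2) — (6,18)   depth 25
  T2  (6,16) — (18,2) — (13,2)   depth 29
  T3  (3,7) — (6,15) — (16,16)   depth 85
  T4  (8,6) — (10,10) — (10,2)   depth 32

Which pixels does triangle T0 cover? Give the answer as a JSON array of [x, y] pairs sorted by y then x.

T0:
  2·area = 88  (B↔C swapped to make it positive)
  edge (18, 16)→(7, 16): d=(-11,0) right/bottom  bias=-1
  edge (7, 16)→(16, 8): d=(9,-8) top-left  bias=+0
  edge (16, 8)→(18, 16): d=(2,8) right/bottom  bias=-1
    (7,4)@(15, 9): e=[77,1,10] → #
    (8,4)@(17, 9): e=[77,17,-6] → ·
    (6,5)@(13, 11): e=[55,3,30] → #
    (8,5)@(17, 11): e=[55,35,-2] → ·
    (5,6)@(11, 13): e=[33,5,50] → #
    (8,6)@(17, 13): e=[33,53,2] → #
    (4,7)@(9, 15): e=[11,7,70] → #
    (4,8)@(9, 17): e=[-11,25,74] → ·
    (5,8)@(11, 17): e=[-11,41,58] → ·
    (6,8)@(13, 17): e=[-11,57,42] → ·
    (7,8)@(15, 17): e=[-11,73,26] → ·
    (8,8)@(17, 17): e=[-11,89,10] → ·
  covered (12 px):
    · · · · · · · · ·
    · · · · · · · · ·
    · · · · · · · · ·
    · · · · · · · · ·
    · · · · · · · # ·
    · · · · · · # # ·
    · · · · · # # # #
    · · · · # # # # #
    · · · · · · · · ·
    · · · · · · · · ·
T1:
  2·area = 48
  edge (0, 10)→(0, 2): d=(0,-8) top-left  bias=+0
  edge (0, 2)→(6, 18): d=(6,16) right/bottom  bias=-1
  edge (6, 18)→(0, 10): d=(-6,-8) top-left  bias=+0
    (0,2)@(1, 5): e=[8,2,38] → #
    (1,2)@(3, 5): e=[24,-30,54] → ·
    (0,3)@(1, 7): e=[8,14,26] → #
    (1,3)@(3, 7): e=[24,-18,42] → ·
    (0,4)@(1, 9): e=[8,26,14] → #
    (1,4)@(3, 9): e=[24,-6,30] → ·
    (0,5)@(1, 11): e=[8,38,2] → #
    (1,5)@(3, 11): e=[24,6,18] → #
    (2,5)@(5, 11): e=[40,-26,34] → ·
    (0,6)@(1, 13): e=[8,50,-10] → ·
    (1,6)@(3, 13): e=[24,18,6] → #
    (2,6)@(5, 13): e=[40,-14,22] → ·
  covered (6 px):
    · · · · · · · · ·
    · · · · · · · · ·
    # · · · · · · · ·
    # · · · · · · · ·
    # · · · · · · · ·
    # # · · · · · · ·
    · # · · · · · · ·
    · · · · · · · · ·
    · · · · · · · · ·
    · · · · · · · · ·
T2:
  2·area = 70  (B↔C swapped to make it positive)
  edge (6, 16)→(13, 2): d=(7,-14) top-left  bias=+0
  edge (13, 2)→(18, 2): d=(5,0) top-left  bias=+0
  edge (18, 2)→(6, 16): d=(-12,14) right/bottom  bias=-1
    (6,1)@(13, 3): e=[7,5,58] → #
    (7,1)@(15, 3): e=[35,5,30] → #
    (8,1)@(17, 3): e=[63,5,2] → #
    (6,2)@(13, 5): e=[21,15,34] → #
    (8,2)@(17, 5): e=[77,15,-22] → ·
    (5,3)@(11, 7): e=[7,25,38] → #
    (7,3)@(15, 7): e=[63,25,-18] → ·
    (5,4)@(11, 9): e=[21,35,14] → #
    (6,4)@(13, 9): e=[49,35,-14] → ·
    (4,5)@(9, 11): e=[7,45,18] → #
    (5,5)@(11, 11): e=[35,45,-10] → ·
    (4,6)@(9, 13): e=[21,55,-6] → ·
  covered (9 px):
    · · · · · · · · ·
    · · · · · · # # #
    · · · · · · # # ·
    · · · · · # # · ·
    · · · · · # · · ·
    · · · · # · · · ·
    · · · · · · · · ·
    · · · · · · · · ·
    · · · · · · · · ·
    · · · · · · · · ·
T3:
  2·area = 77  (B↔C swapped to make it positive)
  edge (3, 7)→(16, 16): d=(13,9) right/bottom  bias=-1
  edge (16, 16)→(6, 15): d=(-10,-1) top-left  bias=+0
  edge (6, 15)→(3, 7): d=(-3,-8) top-left  bias=+0
    (1,3)@(3, 7): e=[0,77,0] → ·  [on edge]
    (2,4)@(5, 9): e=[8,59,10] → #
    (3,4)@(7, 9): e=[-10,61,26] → ·
    (2,5)@(5, 11): e=[34,39,4] → #
    (3,5)@(7, 11): e=[16,41,20] → #
    (4,5)@(9, 11): e=[-2,43,36] → ·
    (2,6)@(5, 13): e=[60,19,-2] → ·
    (3,6)@(7, 13): e=[42,21,14] → #
    (4,6)@(9, 13): e=[24,23,30] → #
    (5,6)@(11, 13): e=[6,25,46] → #
    (6,6)@(13, 13): e=[-12,27,62] → ·
    (3,7)@(7, 15): e=[68,1,8] → #
  covered (10 px):
    · · · · · · · · ·
    · · · · · · · · ·
    · · · · · · · · ·
    · · · · · · · · ·
    · · # · · · · · ·
    · · # # · · · · ·
    · · · # # # · · ·
    · · · # # # # · ·
    · · · · · · · · ·
    · · · · · · · · ·
T4:
  2·area = 16  (B↔C swapped to make it positive)
  edge (8, 6)→(10, 2): d=(2,-4) top-left  bias=+0
  edge (10, 2)→(10, 10): d=(0,8) right/bottom  bias=-1
  edge (10, 10)→(8, 6): d=(-2,-4) top-left  bias=+0
    (4,2)@(9, 5): e=[2,8,6] → #
    (5,2)@(11, 5): e=[10,-8,14] → ·
    (4,3)@(9, 7): e=[6,8,2] → #
    (5,3)@(11, 7): e=[14,-8,10] → ·
    (4,4)@(9, 9): e=[10,8,-2] → ·
  covered (2 px):
    · · · · · · · · ·
    · · · · · · · · ·
    · · · · # · · · ·
    · · · · # · · · ·
    · · · · · · · · ·
    · · · · · · · · ·
    · · · · · · · · ·
    · · · · · · · · ·
    · · · · · · · · ·
    · · · · · · · · ·

Result: [[7,4],[6,5],[7,5],[5,6],[6,6],[7,6],[8,6],[4,7],[5,7],[6,7],[7,7],[8,7]]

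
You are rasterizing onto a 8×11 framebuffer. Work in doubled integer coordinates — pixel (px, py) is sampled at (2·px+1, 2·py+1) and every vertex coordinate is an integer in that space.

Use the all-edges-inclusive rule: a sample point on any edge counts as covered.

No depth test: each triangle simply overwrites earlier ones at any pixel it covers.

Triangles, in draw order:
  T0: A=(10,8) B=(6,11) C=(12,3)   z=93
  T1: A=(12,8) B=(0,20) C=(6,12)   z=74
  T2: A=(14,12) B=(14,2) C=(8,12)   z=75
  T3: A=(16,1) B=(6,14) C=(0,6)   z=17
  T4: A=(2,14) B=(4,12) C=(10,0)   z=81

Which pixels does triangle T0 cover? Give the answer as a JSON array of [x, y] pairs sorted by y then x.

T0:
  2·area = 14
  edge (10, 8)→(6, 11): d=(-4,3) inclusive
  edge (6, 11)→(12, 3): d=(6,-8) inclusive
  edge (12, 3)→(10, 8): d=(-2,5) inclusive
    (5,2)@(11, 5): e=[9,4,1] → █
    (6,2)@(13, 5): e=[3,20,-9] → ·
    (4,3)@(9, 7): e=[7,0,7] → █  [on edge]
    (5,3)@(11, 7): e=[1,16,-3] → ·
    (4,4)@(9, 9): e=[-1,12,3] → ·
    (1,7)@(3, 15): e=[-7,0,21] → ·  [on edge]
  covered (2 px):
    · · · · · · · ·
    · · · · · · · ·
    · · · · · █ · ·
    · · · · █ · · ·
    · · · · · · · ·
    · · · · · · · ·
    · · · · · · · ·
    · · · · · · · ·
    · · · · · · · ·
    · · · · · · · ·
    · · · · · · · ·
T1:
  2·area = 24
  edge (12, 8)→(0, 20): d=(-12,12) inclusive
  edge (0, 20)→(6, 12): d=(6,-8) inclusive
  edge (6, 12)→(12, 8): d=(6,-4) inclusive
    (7,2)@(15, 5): e=[0,30,-6] → ·  [on edge]
    (6,3)@(13, 7): e=[0,26,-2] → ·  [on edge]
    (5,4)@(11, 9): e=[0,22,2] → █  [on edge]
    (6,4)@(13, 9): e=[-24,38,10] → ·
    (4,5)@(9, 11): e=[0,18,6] → █  [on edge]
    (5,5)@(11, 11): e=[-24,34,14] → ·
    (3,6)@(7, 13): e=[0,14,10] → █  [on edge]
    (4,6)@(9, 13): e=[-24,30,18] → ·
    (2,7)@(5, 15): e=[0,10,14] → █  [on edge]
    (3,7)@(7, 15): e=[-24,26,22] → ·
    (1,8)@(3, 17): e=[0,6,18] → █  [on edge]
    (2,8)@(5, 17): e=[-24,22,26] → ·
    (0,9)@(1, 19): e=[0,2,22] → █  [on edge]
  covered (6 px):
    · · · · · · · ·
    · · · · · · · ·
    · · · · · · · ·
    · · · · · · · ·
    · · · · · █ · ·
    · · · · █ · · ·
    · · · █ · · · ·
    · · █ · · · · ·
    · █ · · · · · ·
    █ · · · · · · ·
    · · · · · · · ·
T2:
  2·area = 60  (B↔C swapped to make it positive)
  edge (14, 12)→(8, 12): d=(-6,0) inclusive
  edge (8, 12)→(14, 2): d=(6,-10) inclusive
  edge (14, 2)→(14, 12): d=(0,10) inclusive
    (6,2)@(13, 5): e=[42,8,10] → █
    (7,2)@(15, 5): e=[42,28,-10] → ·
    (5,3)@(11, 7): e=[30,0,30] → █  [on edge]
    (7,3)@(15, 7): e=[30,40,-10] → ·
    (5,4)@(11, 9): e=[18,12,30] → █
    (7,4)@(15, 9): e=[18,52,-10] → ·
    (4,5)@(9, 11): e=[6,4,50] → █
    (7,5)@(15, 11): e=[6,64,-10] → ·
    (4,6)@(9, 13): e=[-6,16,50] → ·
    (5,6)@(11, 13): e=[-6,36,30] → ·
    (6,6)@(13, 13): e=[-6,56,10] → ·
    (2,8)@(5, 17): e=[-30,0,90] → ·  [on edge]
  covered (8 px):
    · · · · · · · ·
    · · · · · · · ·
    · · · · · · █ ·
    · · · · · █ █ ·
    · · · · · █ █ ·
    · · · · █ █ █ ·
    · · · · · · · ·
    · · · · · · · ·
    · · · · · · · ·
    · · · · · · · ·
    · · · · · · · ·
T3:
  2·area = 158
  edge (16, 1)→(6, 14): d=(-10,13) inclusive
  edge (6, 14)→(0, 6): d=(-6,-8) inclusive
  edge (0, 6)→(16, 1): d=(16,-5) inclusive
    (5,1)@(11, 3): e=[45,106,7] → █
    (6,1)@(13, 3): e=[19,122,17] → █
    (7,1)@(15, 3): e=[-7,138,27] → ·
    (2,2)@(5, 5): e=[103,46,9] → █
    (3,2)@(7, 5): e=[77,62,19] → █
    (4,2)@(9, 5): e=[51,78,29] → █
    (6,2)@(13, 5): e=[-1,110,49] → ·
    (0,3)@(1, 7): e=[135,2,21] → █
    (1,3)@(3, 7): e=[109,18,31] → █
    (6,3)@(13, 7): e=[-21,98,81] → ·
    (0,4)@(1, 9): e=[115,-10,53] → ·
    (1,4)@(3, 9): e=[89,6,63] → █
  covered (18 px):
    · · · · · · · ·
    · · · · · █ █ ·
    · · █ █ █ █ · ·
    █ █ █ █ █ █ · ·
    · █ █ █ █ · · ·
    · · █ █ · · · ·
    · · · · · · · ·
    · · · · · · · ·
    · · · · · · · ·
    · · · · · · · ·
    · · · · · · · ·
T4:
  2·area = 12  (B↔C swapped to make it positive)
  edge (2, 14)→(10, 0): d=(8,-14) inclusive
  edge (10, 0)→(4, 12): d=(-6,12) inclusive
  edge (4, 12)→(2, 14): d=(-2,2) inclusive
    (7,0)@(15, 1): e=[78,-66,0] → ·  [on edge]
    (6,1)@(13, 3): e=[66,-54,0] → ·  [on edge]
    (5,2)@(11, 5): e=[54,-42,0] → ·  [on edge]
    (4,3)@(9, 7): e=[42,-30,0] → ·  [on edge]
    (2,4)@(5, 9): e=[2,6,4] → █
    (3,4)@(7, 9): e=[30,-18,0] → ·  [on edge]
    (2,5)@(5, 11): e=[18,-6,0] → ·  [on edge]
    (1,6)@(3, 13): e=[6,6,0] → █  [on edge]
    (2,6)@(5, 13): e=[34,-18,-4] → ·
    (0,7)@(1, 15): e=[-6,18,0] → ·  [on edge]
    (1,7)@(3, 15): e=[22,-6,-4] → ·
  covered (2 px):
    · · · · · · · ·
    · · · · · · · ·
    · · · · · · · ·
    · · · · · · · ·
    · · █ · · · · ·
    · · · · · · · ·
    · █ · · · · · ·
    · · · · · · · ·
    · · · · · · · ·
    · · · · · · · ·
    · · · · · · · ·

Result: [[5,2],[4,3]]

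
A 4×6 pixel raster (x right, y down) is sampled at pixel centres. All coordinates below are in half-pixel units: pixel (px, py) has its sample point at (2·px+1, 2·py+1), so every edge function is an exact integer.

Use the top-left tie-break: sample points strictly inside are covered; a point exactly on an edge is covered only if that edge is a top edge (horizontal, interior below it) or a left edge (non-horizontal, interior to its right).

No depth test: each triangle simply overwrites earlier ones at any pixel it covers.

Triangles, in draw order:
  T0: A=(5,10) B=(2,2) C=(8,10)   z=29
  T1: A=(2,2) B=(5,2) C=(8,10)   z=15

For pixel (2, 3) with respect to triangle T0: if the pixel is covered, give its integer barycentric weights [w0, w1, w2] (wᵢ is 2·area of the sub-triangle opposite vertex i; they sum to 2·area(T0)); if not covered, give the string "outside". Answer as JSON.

T0:
  2·area = 24
  edge (5, 10)→(2, 2): d=(-3,-8) top-left  bias=+0
  edge (2, 2)→(8, 10): d=(6,8) right/bottom  bias=-1
  edge (8, 10)→(5, 10): d=(-3,0) right/bottom  bias=-1
    (2,3)@(5, 7): e=[9,6,9] → █
    (3,3)@(7, 7): e=[25,-10,9] → ·
    (2,4)@(5, 9): e=[3,18,3] → █
    (3,4)@(7, 9): e=[19,2,3] → █
    (2,5)@(5, 11): e=[-3,30,-3] → ·
    (3,5)@(7, 11): e=[13,14,-3] → ·
  covered (3 px):
    · · · ·
    · · · ·
    · · · ·
    · · █ ·
    · · █ █
    · · · ·
T1:
  2·area = 24
  edge (2, 2)→(5, 2): d=(3,0) top-left  bias=+0
  edge (5, 2)→(8, 10): d=(3,8) right/bottom  bias=-1
  edge (8, 10)→(2, 2): d=(-6,-8) top-left  bias=+0
    (1,1)@(3, 3): e=[3,19,2] → █
    (2,1)@(5, 3): e=[3,3,18] → █
    (3,1)@(7, 3): e=[3,-13,34] → ·
    (1,2)@(3, 5): e=[9,25,-10] → ·
    (2,2)@(5, 5): e=[9,9,6] → █
    (3,2)@(7, 5): e=[9,-7,22] → ·
    (2,3)@(5, 7): e=[15,15,-6] → ·
  covered (3 px):
    · · · ·
    · █ █ ·
    · · █ ·
    · · · ·
    · · · ·
    · · · ·

Final: [6,9,9]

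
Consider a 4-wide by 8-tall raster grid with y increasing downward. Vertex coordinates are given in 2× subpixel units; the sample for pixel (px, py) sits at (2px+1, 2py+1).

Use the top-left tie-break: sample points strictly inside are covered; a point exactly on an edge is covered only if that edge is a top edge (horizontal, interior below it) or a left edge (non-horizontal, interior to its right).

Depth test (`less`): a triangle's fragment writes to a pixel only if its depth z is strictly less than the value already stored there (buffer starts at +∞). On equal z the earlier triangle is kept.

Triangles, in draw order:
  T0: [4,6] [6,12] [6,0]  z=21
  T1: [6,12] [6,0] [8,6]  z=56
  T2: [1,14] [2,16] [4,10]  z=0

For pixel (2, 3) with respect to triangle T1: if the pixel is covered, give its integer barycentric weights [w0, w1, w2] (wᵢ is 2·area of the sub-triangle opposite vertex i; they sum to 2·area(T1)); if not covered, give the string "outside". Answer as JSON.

T0:
  2·area = 24  (B↔C swapped to make it positive)
  edge (4, 6)→(6, 0): d=(2,-6) top-left  bias=+0
  edge (6, 0)→(6, 12): d=(0,12) right/bottom  bias=-1
  edge (6, 12)→(4, 6): d=(-2,-6) top-left  bias=+0
    (1,1)@(3, 3): e=[-12,36,0] → .  [on edge]
    (2,1)@(5, 3): e=[0,12,12] → X  [on edge]
    (3,1)@(7, 3): e=[12,-12,24] → .
    (2,2)@(5, 5): e=[4,12,8] → X
    (3,2)@(7, 5): e=[16,-12,20] → .
    (2,3)@(5, 7): e=[8,12,4] → X
    (3,3)@(7, 7): e=[20,-12,16] → .
    (1,4)@(3, 9): e=[0,36,-12] → .  [on edge]
    (2,4)@(5, 9): e=[12,12,0] → X  [on edge]
    (3,4)@(7, 9): e=[24,-12,12] → .
    (2,5)@(5, 11): e=[16,12,-4] → .
    (0,7)@(1, 15): e=[0,60,-36] → .  [on edge]
    (3,7)@(7, 15): e=[36,-12,0] → .  [on edge]
  covered (4 px):
    . . . .
    . . X .
    . . X .
    . . X .
    . . X .
    . . . .
    . . . .
    . . . .
T1:
  2·area = 24
  edge (6, 12)→(6, 0): d=(0,-12) top-left  bias=+0
  edge (6, 0)→(8, 6): d=(2,6) right/bottom  bias=-1
  edge (8, 6)→(6, 12): d=(-2,6) right/bottom  bias=-1
    (3,1)@(7, 3): e=[12,0,12] → .  [on edge]
    (3,2)@(7, 5): e=[12,4,8] → X
    (3,3)@(7, 7): e=[12,8,4] → X
    (3,4)@(7, 9): e=[12,12,0] → .  [on edge]
    (2,7)@(5, 15): e=[-12,36,0] → .  [on edge]
  covered (2 px):
    . . . .
    . . . .
    . . . X
    . . . X
    . . . .
    . . . .
    . . . .
    . . . .
T2:
  2·area = 10  (B↔C swapped to make it positive)
  edge (1, 14)→(4, 10): d=(3,-4) top-left  bias=+0
  edge (4, 10)→(2, 16): d=(-2,6) right/bottom  bias=-1
  edge (2, 16)→(1, 14): d=(-1,-2) top-left  bias=+0
    (3,0)@(7, 1): e=[-15,0,25] → .  [on edge]
    (2,3)@(5, 7): e=[-5,0,15] → .  [on edge]
    (1,6)@(3, 13): e=[5,0,5] → .  [on edge]
  covered (0 px):
    . . . .
    . . . .
    . . . .
    . . . .
    . . . .
    . . . .
    . . . .
    . . . .

Result: "outside"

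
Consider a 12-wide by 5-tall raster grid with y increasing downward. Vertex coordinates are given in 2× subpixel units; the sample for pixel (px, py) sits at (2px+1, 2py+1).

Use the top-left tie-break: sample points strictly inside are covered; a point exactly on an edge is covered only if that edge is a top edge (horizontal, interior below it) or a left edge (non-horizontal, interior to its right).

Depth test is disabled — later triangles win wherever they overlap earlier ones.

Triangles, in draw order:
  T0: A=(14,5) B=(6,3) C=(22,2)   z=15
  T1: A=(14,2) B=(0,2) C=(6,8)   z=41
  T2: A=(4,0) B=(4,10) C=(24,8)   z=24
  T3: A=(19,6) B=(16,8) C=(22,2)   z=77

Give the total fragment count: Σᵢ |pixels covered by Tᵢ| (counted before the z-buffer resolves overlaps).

T0:
  2·area = 40
  edge (14, 5)→(6, 3): d=(-8,-2) top-left  bias=+0
  edge (6, 3)→(22, 2): d=(16,-1) top-left  bias=+0
  edge (22, 2)→(14, 5): d=(-8,3) right/bottom  bias=-1
    (3,1)@(7, 3): e=[2,1,37] → █
    (4,1)@(9, 3): e=[6,3,31] → █
    (5,1)@(11, 3): e=[10,5,25] → █
    (6,1)@(13, 3): e=[14,7,19] → █
    (7,1)@(15, 3): e=[18,9,13] → █
    (8,1)@(17, 3): e=[22,11,7] → █
    (9,1)@(19, 3): e=[26,13,1] → █
    (10,1)@(21, 3): e=[30,15,-5] → ·
    (3,2)@(7, 5): e=[-14,33,21] → ·
    (4,2)@(9, 5): e=[-10,35,15] → ·
    (5,2)@(11, 5): e=[-6,37,9] → ·
    (6,2)@(13, 5): e=[-2,39,3] → ·
  covered (7 px):
    · · · · · · · · · · · ·
    · · · █ █ █ █ █ █ █ · ·
    · · · · · · · · · · · ·
    · · · · · · · · · · · ·
    · · · · · · · · · · · ·
T1:
  2·area = 84  (B↔C swapped to make it positive)
  edge (14, 2)→(6, 8): d=(-8,6) right/bottom  bias=-1
  edge (6, 8)→(0, 2): d=(-6,-6) top-left  bias=+0
  edge (0, 2)→(14, 2): d=(14,0) top-left  bias=+0
    (0,1)@(1, 3): e=[70,0,14] → █  [on edge]
    (1,1)@(3, 3): e=[58,12,14] → █
    (2,1)@(5, 3): e=[46,24,14] → █
    (3,1)@(7, 3): e=[34,36,14] → █
    (4,1)@(9, 3): e=[22,48,14] → █
    (5,1)@(11, 3): e=[10,60,14] → █
    (6,1)@(13, 3): e=[-2,72,14] → ·
    (0,2)@(1, 5): e=[54,-12,42] → ·
    (1,2)@(3, 5): e=[42,0,42] → █  [on edge]
    (5,2)@(11, 5): e=[-6,48,42] → ·
    (1,3)@(3, 7): e=[26,-12,70] → ·
    (2,3)@(5, 7): e=[14,0,70] → █  [on edge]
    (3,4)@(7, 9): e=[-14,0,98] → ·  [on edge]
  covered (12 px):
    · · · · · · · · · · · ·
    █ █ █ █ █ █ · · · · · ·
    · █ █ █ █ · · · · · · ·
    · · █ █ · · · · · · · ·
    · · · · · · · · · · · ·
T2:
  2·area = 200  (B↔C swapped to make it positive)
  edge (4, 0)→(24, 8): d=(20,8) right/bottom  bias=-1
  edge (24, 8)→(4, 10): d=(-20,2) right/bottom  bias=-1
  edge (4, 10)→(4, 0): d=(0,-10) top-left  bias=+0
    (2,0)@(5, 1): e=[12,178,10] → █
    (3,0)@(7, 1): e=[-4,174,30] → ·
    (2,1)@(5, 3): e=[52,138,10] → █
    (3,1)@(7, 3): e=[36,134,30] → █
    (4,1)@(9, 3): e=[20,130,50] → █
    (5,1)@(11, 3): e=[4,126,70] → █
    (6,1)@(13, 3): e=[-12,122,90] → ·
    (2,2)@(5, 5): e=[92,98,10] → █
    (6,2)@(13, 5): e=[28,82,90] → █
    (7,2)@(15, 5): e=[12,78,110] → █
    (8,2)@(17, 5): e=[-4,74,130] → ·
    (2,3)@(5, 7): e=[132,58,10] → █
  covered (25 px):
    · · █ · · · · · · · · ·
    · · █ █ █ █ · · · · · ·
    · · █ █ █ █ █ █ · · · ·
    · · █ █ █ █ █ █ █ █ █ ·
    · · █ █ █ █ █ · · · · ·
T3:
  2·area = 6
  edge (19, 6)→(16, 8): d=(-3,2) right/bottom  bias=-1
  edge (16, 8)→(22, 2): d=(6,-6) top-left  bias=+0
  edge (22, 2)→(19, 6): d=(-3,4) right/bottom  bias=-1
    (11,0)@(23, 1): e=[7,0,-1] → ·  [on edge]
    (10,1)@(21, 3): e=[5,0,1] → █  [on edge]
    (11,1)@(23, 3): e=[1,12,-7] → ·
    (9,2)@(19, 5): e=[3,0,3] → █  [on edge]
    (10,2)@(21, 5): e=[-1,12,-5] → ·
    (8,3)@(17, 7): e=[1,0,5] → █  [on edge]
    (9,3)@(19, 7): e=[-3,12,-3] → ·
    (7,4)@(15, 9): e=[-1,0,7] → ·  [on edge]
    (8,4)@(17, 9): e=[-5,12,-1] → ·
  covered (3 px):
    · · · · · · · · · · · ·
    · · · · · · · · · · █ ·
    · · · · · · · · · █ · ·
    · · · · · · · · █ · · ·
    · · · · · · · · · · · ·

Final: 47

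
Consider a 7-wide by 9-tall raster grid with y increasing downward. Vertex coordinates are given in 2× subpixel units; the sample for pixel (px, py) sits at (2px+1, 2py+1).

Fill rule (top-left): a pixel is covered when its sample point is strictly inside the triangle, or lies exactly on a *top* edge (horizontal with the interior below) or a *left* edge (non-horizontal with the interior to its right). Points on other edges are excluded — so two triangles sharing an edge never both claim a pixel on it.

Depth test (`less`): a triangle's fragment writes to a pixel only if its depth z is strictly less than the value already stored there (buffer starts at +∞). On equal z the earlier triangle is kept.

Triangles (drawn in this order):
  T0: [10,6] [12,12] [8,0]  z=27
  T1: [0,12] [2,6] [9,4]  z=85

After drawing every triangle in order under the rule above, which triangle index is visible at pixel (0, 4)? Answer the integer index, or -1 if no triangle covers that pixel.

T0:
  degenerate (2·area = 0) — covers nothing
T1:
  2·area = 38
  edge (0, 12)→(2, 6): d=(2,-6) top-left  bias=+0
  edge (2, 6)→(9, 4): d=(7,-2) top-left  bias=+0
  edge (9, 4)→(0, 12): d=(-9,8) right/bottom  bias=-1
    (1,1)@(3, 3): e=[0,-19,57] → ·  [on edge]
    (3,2)@(7, 5): e=[28,3,7] → █
    (4,2)@(9, 5): e=[40,7,-9] → ·
    (1,3)@(3, 7): e=[8,9,21] → █
    (2,3)@(5, 7): e=[20,13,5] → █
    (3,3)@(7, 7): e=[32,17,-11] → ·
    (0,4)@(1, 9): e=[0,19,19] → █  [on edge]
    (2,4)@(5, 9): e=[24,27,-13] → ·
    (0,5)@(1, 11): e=[4,33,1] → █
    (1,5)@(3, 11): e=[16,37,-15] → ·
    (0,6)@(1, 13): e=[8,47,-17] → ·
  covered (6 px):
    · · · · · · ·
    · · · · · · ·
    · · · █ · · ·
    · █ █ · · · ·
    █ █ · · · · ·
    █ · · · · · ·
    · · · · · · ·
    · · · · · · ·
    · · · · · · ·

Z-buffer (winner per pixel, '.' = empty):
  . . . . . . .
  . . . . . . .
  . . . 1 . . .
  . 1 1 . . . .
  1 1 . . . . .
  1 . . . . . .
  . . . . . . .
  . . . . . . .
  . . . . . . .

Answer: 1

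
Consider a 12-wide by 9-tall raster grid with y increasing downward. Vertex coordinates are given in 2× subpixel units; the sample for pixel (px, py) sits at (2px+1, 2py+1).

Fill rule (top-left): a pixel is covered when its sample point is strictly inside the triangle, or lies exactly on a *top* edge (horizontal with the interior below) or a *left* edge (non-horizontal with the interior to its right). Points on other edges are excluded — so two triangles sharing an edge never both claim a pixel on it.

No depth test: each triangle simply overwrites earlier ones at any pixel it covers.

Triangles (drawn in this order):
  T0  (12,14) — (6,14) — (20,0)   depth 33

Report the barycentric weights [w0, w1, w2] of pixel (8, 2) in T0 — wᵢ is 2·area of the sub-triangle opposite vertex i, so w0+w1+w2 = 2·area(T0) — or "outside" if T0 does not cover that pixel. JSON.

T0:
  2·area = 84
  edge (12, 14)→(6, 14): d=(-6,0) right/bottom  bias=-1
  edge (6, 14)→(20, 0): d=(14,-14) top-left  bias=+0
  edge (20, 0)→(12, 14): d=(-8,14) right/bottom  bias=-1
    (9,0)@(19, 1): e=[78,0,6] → #  [on edge]
    (10,0)@(21, 1): e=[78,28,-22] → ·
    (8,1)@(17, 3): e=[66,0,18] → #  [on edge]
    (9,1)@(19, 3): e=[66,28,-10] → ·
    (7,2)@(15, 5): e=[54,0,30] → #  [on edge]
    (9,2)@(19, 5): e=[54,56,-26] → ·
    (6,3)@(13, 7): e=[42,0,42] → #  [on edge]
    (8,3)@(17, 7): e=[42,56,-14] → ·
    (5,4)@(11, 9): e=[30,0,54] → #  [on edge]
    (7,4)@(15, 9): e=[30,56,-2] → ·
    (4,5)@(9, 11): e=[18,0,66] → #  [on edge]
    (7,5)@(15, 11): e=[18,84,-18] → ·
    (3,6)@(7, 13): e=[6,0,78] → #  [on edge]
    (2,7)@(5, 15): e=[-6,0,90] → ·  [on edge]
    (1,8)@(3, 17): e=[-18,0,102] → ·  [on edge]
  covered (14 px):
    · · · · · · · · · # · ·
    · · · · · · · · # · · ·
    · · · · · · · # # · · ·
    · · · · · · # # · · · ·
    · · · · · # # · · · · ·
    · · · · # # # · · · · ·
    · · · # # # · · · · · ·
    · · · · · · · · · · · ·
    · · · · · · · · · · · ·

Final: [28,2,54]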